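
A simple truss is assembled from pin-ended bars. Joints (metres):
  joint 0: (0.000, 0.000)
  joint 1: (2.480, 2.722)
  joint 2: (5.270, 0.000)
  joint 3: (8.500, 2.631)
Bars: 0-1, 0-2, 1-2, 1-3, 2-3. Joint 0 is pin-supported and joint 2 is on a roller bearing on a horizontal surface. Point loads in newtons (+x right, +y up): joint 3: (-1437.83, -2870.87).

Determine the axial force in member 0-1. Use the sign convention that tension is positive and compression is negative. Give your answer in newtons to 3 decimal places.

N=4 nodes, M=5 members, R=3 reactions → 2N=8, M+R=8
member 0 (0-1): L=3.6823, (cx,cy)=(0.6735,0.7392)
member 1 (0-2): L=5.2700, (cx,cy)=(1.0000,0.0000)
member 2 (1-2): L=3.8979, (cx,cy)=(0.7158,-0.6983)
member 3 (1-3): L=6.0207, (cx,cy)=(0.9999,-0.0151)
member 4 (2-3): L=4.1659, (cx,cy)=(0.7753,0.6316)
solve A·x = −loads:
  F[0-1] = +1409.2783 N (tension)
  F[0-2] = -2386.9555 N (compression)
  F[1-2] = -1536.1063 N (compression)
  F[1-3] = +2048.8671 N (tension)
  F[2-3] = -4496.7177 N (compression)
  Rx@0 = +1437.8300 N
  Ry@0 = -1041.7418 N
  Ry@2 = +3912.6118 N

1409.278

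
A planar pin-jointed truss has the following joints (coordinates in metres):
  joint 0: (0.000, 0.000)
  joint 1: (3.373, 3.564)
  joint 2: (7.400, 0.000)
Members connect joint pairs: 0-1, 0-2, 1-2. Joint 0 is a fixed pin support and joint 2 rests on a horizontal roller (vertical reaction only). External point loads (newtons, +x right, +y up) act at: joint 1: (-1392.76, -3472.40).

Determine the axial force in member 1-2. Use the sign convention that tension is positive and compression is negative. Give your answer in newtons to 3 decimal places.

N=3 nodes, M=3 members, R=3 reactions → 2N=6, M+R=6
member 0 (0-1): L=4.9071, (cx,cy)=(0.6874,0.7263)
member 1 (0-2): L=7.4000, (cx,cy)=(1.0000,0.0000)
member 2 (1-2): L=5.3776, (cx,cy)=(0.7488,-0.6627)
solve A·x = −loads:
  F[0-1] = -3525.2974 N (compression)
  F[0-2] = +1030.4489 N (tension)
  F[1-2] = -1376.0529 N (compression)
  Rx@0 = +1392.7600 N
  Ry@0 = +2560.4259 N
  Ry@2 = +911.9741 N

-1376.053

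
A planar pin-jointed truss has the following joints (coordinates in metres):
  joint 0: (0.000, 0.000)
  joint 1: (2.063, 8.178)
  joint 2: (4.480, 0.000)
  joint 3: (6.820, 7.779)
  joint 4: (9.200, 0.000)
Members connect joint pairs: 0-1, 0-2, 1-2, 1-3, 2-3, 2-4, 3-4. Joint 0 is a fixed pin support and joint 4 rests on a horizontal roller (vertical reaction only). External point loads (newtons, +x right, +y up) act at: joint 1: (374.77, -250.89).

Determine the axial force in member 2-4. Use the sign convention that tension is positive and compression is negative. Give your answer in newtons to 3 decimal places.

119.137

N=5 nodes, M=7 members, R=3 reactions → 2N=10, M+R=10
member 0 (0-1): L=8.4342, (cx,cy)=(0.2446,0.9696)
member 1 (0-2): L=4.4800, (cx,cy)=(1.0000,0.0000)
member 2 (1-2): L=8.5277, (cx,cy)=(0.2834,-0.9590)
member 3 (1-3): L=4.7737, (cx,cy)=(0.9965,-0.0836)
member 4 (2-3): L=8.1233, (cx,cy)=(0.2881,0.9576)
member 5 (2-4): L=4.7200, (cx,cy)=(1.0000,0.0000)
member 6 (3-4): L=8.1349, (cx,cy)=(0.2926,-0.9562)
solve A·x = −loads:
  F[0-1] = +142.8464 N (tension)
  F[0-2] = +339.8298 N (tension)
  F[1-2] = -385.8916 N (compression)
  F[1-3] = -231.2660 N (compression)
  F[2-3] = +386.4479 N (tension)
  F[2-4] = +119.1369 N (tension)
  F[3-4] = -407.2147 N (compression)
  Rx@0 = -374.7700 N
  Ry@0 = -138.5073 N
  Ry@4 = +389.3973 N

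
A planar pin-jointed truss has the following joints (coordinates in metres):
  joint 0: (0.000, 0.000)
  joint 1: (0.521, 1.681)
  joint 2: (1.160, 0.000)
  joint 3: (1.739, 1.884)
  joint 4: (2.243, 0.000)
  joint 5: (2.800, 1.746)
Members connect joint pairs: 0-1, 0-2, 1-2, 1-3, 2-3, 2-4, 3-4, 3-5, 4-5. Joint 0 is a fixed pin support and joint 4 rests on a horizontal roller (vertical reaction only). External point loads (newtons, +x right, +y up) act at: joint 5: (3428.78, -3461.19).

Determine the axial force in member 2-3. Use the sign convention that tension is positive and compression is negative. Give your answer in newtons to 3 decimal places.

N=6 nodes, M=9 members, R=3 reactions → 2N=12, M+R=12
member 0 (0-1): L=1.7599, (cx,cy)=(0.2960,0.9552)
member 1 (0-2): L=1.1600, (cx,cy)=(1.0000,0.0000)
member 2 (1-2): L=1.7984, (cx,cy)=(0.3553,-0.9347)
member 3 (1-3): L=1.2348, (cx,cy)=(0.9864,0.1644)
member 4 (2-3): L=1.9710, (cx,cy)=(0.2938,0.9559)
member 5 (2-4): L=1.0830, (cx,cy)=(1.0000,0.0000)
member 6 (3-4): L=1.9502, (cx,cy)=(0.2584,-0.9660)
member 7 (3-5): L=1.0699, (cx,cy)=(0.9916,-0.1290)
member 8 (4-5): L=1.8327, (cx,cy)=(0.3039,0.9527)
solve A·x = −loads:
  F[0-1] = +3694.1375 N (tension)
  F[0-2] = +2335.1611 N (tension)
  F[1-2] = -3366.5997 N (compression)
  F[1-3] = +2321.4405 N (tension)
  F[2-3] = +3292.1632 N (tension)
  F[2-4] = +171.8030 N (tension)
  F[3-4] = -4238.6261 N (compression)
  F[3-5] = +4389.0192 N (tension)
  F[4-5] = -3038.8452 N (compression)
  Rx@0 = -3428.7800 N
  Ry@0 = -3528.5478 N
  Ry@4 = +6989.7378 N

3292.163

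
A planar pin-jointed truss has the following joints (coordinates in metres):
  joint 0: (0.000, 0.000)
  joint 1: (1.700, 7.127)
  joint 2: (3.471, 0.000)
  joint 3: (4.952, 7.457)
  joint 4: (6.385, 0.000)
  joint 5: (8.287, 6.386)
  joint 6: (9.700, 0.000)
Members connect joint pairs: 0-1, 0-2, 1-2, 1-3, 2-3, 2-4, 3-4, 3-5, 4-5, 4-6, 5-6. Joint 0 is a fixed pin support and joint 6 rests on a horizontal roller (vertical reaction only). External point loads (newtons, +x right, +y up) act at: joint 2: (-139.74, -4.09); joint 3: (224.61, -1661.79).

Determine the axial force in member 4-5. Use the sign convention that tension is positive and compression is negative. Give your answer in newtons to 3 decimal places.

904.564

N=7 nodes, M=11 members, R=3 reactions → 2N=14, M+R=14
member 0 (0-1): L=7.3269, (cx,cy)=(0.2320,0.9727)
member 1 (0-2): L=3.4710, (cx,cy)=(1.0000,0.0000)
member 2 (1-2): L=7.3437, (cx,cy)=(0.2412,-0.9705)
member 3 (1-3): L=3.2687, (cx,cy)=(0.9949,0.1010)
member 4 (2-3): L=7.6026, (cx,cy)=(0.1948,0.9808)
member 5 (2-4): L=2.9140, (cx,cy)=(1.0000,0.0000)
member 6 (3-4): L=7.5934, (cx,cy)=(0.1887,-0.9820)
member 7 (3-5): L=3.5028, (cx,cy)=(0.9521,-0.3058)
member 8 (4-5): L=6.6632, (cx,cy)=(0.2854,0.9584)
member 9 (4-6): L=3.3150, (cx,cy)=(1.0000,0.0000)
member 10 (5-6): L=6.5405, (cx,cy)=(0.2160,-0.9764)
solve A·x = −loads:
  F[0-1] = -661.4248 N (compression)
  F[0-2] = +238.3340 N (tension)
  F[1-2] = +630.9838 N (tension)
  F[1-3] = -307.2001 N (compression)
  F[2-3] = -620.1513 N (compression)
  F[2-4] = +651.0464 N (tension)
  F[3-4] = -882.7910 N (compression)
  F[3-5] = -508.8180 N (compression)
  F[4-5] = +904.5638 N (tension)
  F[4-6] = +226.2448 N (tension)
  F[5-6] = -1047.2358 N (compression)
  Rx@0 = -84.8700 N
  Ry@0 = +643.3751 N
  Ry@6 = +1022.5049 N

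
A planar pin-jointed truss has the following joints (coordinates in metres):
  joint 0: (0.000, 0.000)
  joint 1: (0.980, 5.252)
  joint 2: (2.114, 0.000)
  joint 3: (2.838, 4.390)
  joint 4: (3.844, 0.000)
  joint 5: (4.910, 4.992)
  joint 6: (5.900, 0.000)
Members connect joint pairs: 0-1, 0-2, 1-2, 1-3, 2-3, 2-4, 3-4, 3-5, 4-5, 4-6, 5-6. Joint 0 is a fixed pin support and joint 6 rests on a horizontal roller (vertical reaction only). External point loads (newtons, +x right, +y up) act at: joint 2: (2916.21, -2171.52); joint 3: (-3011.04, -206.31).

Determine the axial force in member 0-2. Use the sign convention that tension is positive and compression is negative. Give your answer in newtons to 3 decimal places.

603.213

N=7 nodes, M=11 members, R=3 reactions → 2N=14, M+R=14
member 0 (0-1): L=5.3426, (cx,cy)=(0.1834,0.9830)
member 1 (0-2): L=2.1140, (cx,cy)=(1.0000,0.0000)
member 2 (1-2): L=5.3730, (cx,cy)=(0.2111,-0.9775)
member 3 (1-3): L=2.0482, (cx,cy)=(0.9071,-0.4209)
member 4 (2-3): L=4.4493, (cx,cy)=(0.1627,0.9867)
member 5 (2-4): L=1.7300, (cx,cy)=(1.0000,0.0000)
member 6 (3-4): L=4.5038, (cx,cy)=(0.2234,-0.9747)
member 7 (3-5): L=2.1577, (cx,cy)=(0.9603,0.2790)
member 8 (4-5): L=5.1045, (cx,cy)=(0.2088,0.9780)
member 9 (4-6): L=2.0560, (cx,cy)=(1.0000,0.0000)
member 10 (5-6): L=5.0892, (cx,cy)=(0.1945,-0.9809)
solve A·x = −loads:
  F[0-1] = -3805.5113 N (compression)
  F[0-2] = +603.2134 N (tension)
  F[1-2] = +4621.4037 N (tension)
  F[1-3] = -1844.7318 N (compression)
  F[2-3] = -2377.4708 N (compression)
  F[2-4] = -950.7633 N (compression)
  F[3-4] = +1576.8546 N (tension)
  F[3-5] = +623.2964 N (tension)
  F[4-5] = -1571.6677 N (compression)
  F[4-6] = -270.3288 N (compression)
  F[5-6] = +1389.6596 N (tension)
  Rx@0 = +94.8300 N
  Ry@0 = +3740.9426 N
  Ry@6 = -1363.1126 N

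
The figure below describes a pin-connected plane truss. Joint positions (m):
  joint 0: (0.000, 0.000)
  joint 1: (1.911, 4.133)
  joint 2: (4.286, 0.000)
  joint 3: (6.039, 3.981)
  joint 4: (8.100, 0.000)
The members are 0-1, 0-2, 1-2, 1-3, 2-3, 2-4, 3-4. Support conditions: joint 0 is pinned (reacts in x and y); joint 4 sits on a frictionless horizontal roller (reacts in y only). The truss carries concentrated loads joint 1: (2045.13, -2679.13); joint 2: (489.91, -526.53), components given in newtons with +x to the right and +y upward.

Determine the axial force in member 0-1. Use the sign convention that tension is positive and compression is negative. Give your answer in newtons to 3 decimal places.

N=5 nodes, M=7 members, R=3 reactions → 2N=10, M+R=10
member 0 (0-1): L=4.5534, (cx,cy)=(0.4197,0.9077)
member 1 (0-2): L=4.2860, (cx,cy)=(1.0000,0.0000)
member 2 (1-2): L=4.7668, (cx,cy)=(0.4982,-0.8670)
member 3 (1-3): L=4.1308, (cx,cy)=(0.9993,-0.0368)
member 4 (2-3): L=4.3499, (cx,cy)=(0.4030,0.9152)
member 5 (2-4): L=3.8140, (cx,cy)=(1.0000,0.0000)
member 6 (3-4): L=4.4829, (cx,cy)=(0.4598,-0.8880)
solve A·x = −loads:
  F[0-1] = -1378.7574 N (compression)
  F[0-2] = +3113.6835 N (tension)
  F[1-2] = -1568.3645 N (compression)
  F[1-3] = -1843.6024 N (compression)
  F[2-3] = +2061.1509 N (tension)
  F[2-4] = +1011.7089 N (tension)
  F[3-4] = -2200.5603 N (compression)
  Rx@0 = -2535.0400 N
  Ry@0 = +1251.4566 N
  Ry@4 = +1954.2034 N

-1378.757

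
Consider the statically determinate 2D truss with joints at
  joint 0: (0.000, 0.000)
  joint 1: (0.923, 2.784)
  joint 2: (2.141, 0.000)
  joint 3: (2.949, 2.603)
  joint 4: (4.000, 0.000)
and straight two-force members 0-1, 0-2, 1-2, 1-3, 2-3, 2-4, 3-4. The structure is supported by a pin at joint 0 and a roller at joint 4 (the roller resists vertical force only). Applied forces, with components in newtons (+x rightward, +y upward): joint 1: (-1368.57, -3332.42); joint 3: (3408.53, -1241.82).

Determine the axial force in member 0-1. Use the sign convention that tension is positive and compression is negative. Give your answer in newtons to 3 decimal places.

N=5 nodes, M=7 members, R=3 reactions → 2N=10, M+R=10
member 0 (0-1): L=2.9330, (cx,cy)=(0.3147,0.9492)
member 1 (0-2): L=2.1410, (cx,cy)=(1.0000,0.0000)
member 2 (1-2): L=3.0388, (cx,cy)=(0.4008,-0.9162)
member 3 (1-3): L=2.0341, (cx,cy)=(0.9960,-0.0890)
member 4 (2-3): L=2.7255, (cx,cy)=(0.2965,0.9550)
member 5 (2-4): L=1.8590, (cx,cy)=(1.0000,0.0000)
member 6 (3-4): L=2.8072, (cx,cy)=(0.3744,-0.9273)
solve A·x = −loads:
  F[0-1] = -1711.1118 N (compression)
  F[0-2] = +2578.4351 N (tension)
  F[1-2] = -2024.6560 N (compression)
  F[1-3] = +1648.1534 N (tension)
  F[2-3] = +1942.2133 N (tension)
  F[2-4] = +1191.1322 N (tension)
  F[3-4] = -3181.4577 N (compression)
  Rx@0 = -2039.9600 N
  Ry@0 = +1624.1761 N
  Ry@4 = +2950.0639 N

-1711.112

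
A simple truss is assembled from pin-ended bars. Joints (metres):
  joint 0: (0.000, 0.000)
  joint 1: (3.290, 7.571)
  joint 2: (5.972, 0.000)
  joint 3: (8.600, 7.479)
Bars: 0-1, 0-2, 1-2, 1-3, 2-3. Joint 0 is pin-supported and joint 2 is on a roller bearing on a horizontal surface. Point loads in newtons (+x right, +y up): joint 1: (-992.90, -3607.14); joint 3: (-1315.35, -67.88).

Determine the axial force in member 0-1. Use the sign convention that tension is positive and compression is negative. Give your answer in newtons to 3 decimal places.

-4902.267

N=4 nodes, M=5 members, R=3 reactions → 2N=8, M+R=8
member 0 (0-1): L=8.2549, (cx,cy)=(0.3985,0.9171)
member 1 (0-2): L=5.9720, (cx,cy)=(1.0000,0.0000)
member 2 (1-2): L=8.0320, (cx,cy)=(0.3339,-0.9426)
member 3 (1-3): L=5.3108, (cx,cy)=(0.9998,-0.0173)
member 4 (2-3): L=7.9273, (cx,cy)=(0.3315,0.9435)
solve A·x = −loads:
  F[0-1] = -4902.2672 N (compression)
  F[0-2] = -354.4567 N (compression)
  F[1-2] = +966.6852 N (tension)
  F[1-3] = -1283.8756 N (compression)
  F[2-3] = -95.5226 N (compression)
  Rx@0 = +2308.2500 N
  Ry@0 = +4496.1000 N
  Ry@2 = -821.0800 N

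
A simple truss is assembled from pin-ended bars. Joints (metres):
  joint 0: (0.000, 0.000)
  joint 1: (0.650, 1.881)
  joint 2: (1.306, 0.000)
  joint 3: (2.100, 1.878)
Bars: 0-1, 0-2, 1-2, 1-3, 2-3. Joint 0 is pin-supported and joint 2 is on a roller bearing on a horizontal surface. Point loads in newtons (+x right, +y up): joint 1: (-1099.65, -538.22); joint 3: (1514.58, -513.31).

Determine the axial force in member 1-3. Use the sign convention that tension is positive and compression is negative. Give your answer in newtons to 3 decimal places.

1730.093

N=4 nodes, M=5 members, R=3 reactions → 2N=8, M+R=8
member 0 (0-1): L=1.9901, (cx,cy)=(0.3266,0.9452)
member 1 (0-2): L=1.3060, (cx,cy)=(1.0000,0.0000)
member 2 (1-2): L=1.9921, (cx,cy)=(0.3293,-0.9442)
member 3 (1-3): L=1.4500, (cx,cy)=(1.0000,-0.0021)
member 4 (2-3): L=2.0390, (cx,cy)=(0.3894,0.9211)
solve A·x = −loads:
  F[0-1] = +672.7562 N (tension)
  F[0-2] = +195.2011 N (tension)
  F[1-2] = -1247.2244 N (compression)
  F[1-3] = +1730.0928 N (tension)
  F[2-3] = -553.4161 N (compression)
  Rx@0 = -414.9300 N
  Ry@0 = -635.8617 N
  Ry@2 = +1687.3917 N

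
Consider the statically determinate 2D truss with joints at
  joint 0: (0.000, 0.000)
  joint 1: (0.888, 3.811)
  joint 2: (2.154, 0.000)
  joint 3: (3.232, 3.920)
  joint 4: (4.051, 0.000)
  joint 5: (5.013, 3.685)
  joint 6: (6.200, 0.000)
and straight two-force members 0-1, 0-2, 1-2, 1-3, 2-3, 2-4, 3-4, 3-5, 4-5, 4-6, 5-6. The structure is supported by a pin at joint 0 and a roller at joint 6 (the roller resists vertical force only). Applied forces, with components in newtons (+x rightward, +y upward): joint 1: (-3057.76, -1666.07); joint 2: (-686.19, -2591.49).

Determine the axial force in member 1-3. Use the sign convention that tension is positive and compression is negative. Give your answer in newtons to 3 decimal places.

N=7 nodes, M=11 members, R=3 reactions → 2N=14, M+R=14
member 0 (0-1): L=3.9131, (cx,cy)=(0.2269,0.9739)
member 1 (0-2): L=2.1540, (cx,cy)=(1.0000,0.0000)
member 2 (1-2): L=4.0158, (cx,cy)=(0.3153,-0.9490)
member 3 (1-3): L=2.3465, (cx,cy)=(0.9989,0.0465)
member 4 (2-3): L=4.0655, (cx,cy)=(0.2652,0.9642)
member 5 (2-4): L=1.8970, (cx,cy)=(1.0000,0.0000)
member 6 (3-4): L=4.0046, (cx,cy)=(0.2045,-0.9789)
member 7 (3-5): L=1.7964, (cx,cy)=(0.9914,-0.1308)
member 8 (4-5): L=3.8085, (cx,cy)=(0.2526,0.9676)
member 9 (4-6): L=2.1490, (cx,cy)=(1.0000,0.0000)
member 10 (5-6): L=3.8715, (cx,cy)=(0.3066,-0.9518)
solve A·x = −loads:
  F[0-1] = -5132.0280 N (compression)
  F[0-2] = -2579.3353 N (compression)
  F[1-2] = +3549.0520 N (tension)
  F[1-3] = +775.1205 N (tension)
  F[2-3] = -805.4130 N (compression)
  F[2-4] = -560.7234 N (compression)
  F[3-4] = +700.2903 N (tension)
  F[3-5] = +421.1239 N (tension)
  F[4-5] = -708.4625 N (compression)
  F[4-6] = -238.5525 N (compression)
  F[5-6] = +778.0508 N (tension)
  Rx@0 = +3743.9500 N
  Ry@0 = +4998.1380 N
  Ry@6 = -740.5780 N

775.121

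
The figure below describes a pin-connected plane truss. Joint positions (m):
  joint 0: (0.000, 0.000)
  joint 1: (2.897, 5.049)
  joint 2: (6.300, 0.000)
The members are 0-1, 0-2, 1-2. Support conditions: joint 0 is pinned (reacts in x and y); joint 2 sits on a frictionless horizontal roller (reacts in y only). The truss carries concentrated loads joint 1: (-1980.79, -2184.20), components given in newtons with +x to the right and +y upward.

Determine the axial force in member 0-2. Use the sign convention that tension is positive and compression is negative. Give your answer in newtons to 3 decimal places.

-392.990

N=3 nodes, M=3 members, R=3 reactions → 2N=6, M+R=6
member 0 (0-1): L=5.8211, (cx,cy)=(0.4977,0.8674)
member 1 (0-2): L=6.3000, (cx,cy)=(1.0000,0.0000)
member 2 (1-2): L=6.0887, (cx,cy)=(0.5589,-0.8292)
solve A·x = −loads:
  F[0-1] = -3190.4429 N (compression)
  F[0-2] = -392.9905 N (compression)
  F[1-2] = +703.1498 N (tension)
  Rx@0 = +1980.7900 N
  Ry@0 = +2767.2764 N
  Ry@2 = -583.0764 N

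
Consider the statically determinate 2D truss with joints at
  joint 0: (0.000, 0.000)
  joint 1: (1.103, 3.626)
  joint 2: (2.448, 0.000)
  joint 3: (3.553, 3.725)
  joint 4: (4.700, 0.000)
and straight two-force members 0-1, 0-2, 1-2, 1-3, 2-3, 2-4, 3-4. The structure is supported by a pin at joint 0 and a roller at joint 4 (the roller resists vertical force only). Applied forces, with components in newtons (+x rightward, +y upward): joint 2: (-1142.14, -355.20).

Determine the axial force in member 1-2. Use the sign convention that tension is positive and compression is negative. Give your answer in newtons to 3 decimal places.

N=5 nodes, M=7 members, R=3 reactions → 2N=10, M+R=10
member 0 (0-1): L=3.7901, (cx,cy)=(0.2910,0.9567)
member 1 (0-2): L=2.4480, (cx,cy)=(1.0000,0.0000)
member 2 (1-2): L=3.8674, (cx,cy)=(0.3478,-0.9376)
member 3 (1-3): L=2.4520, (cx,cy)=(0.9992,0.0404)
member 4 (2-3): L=3.8854, (cx,cy)=(0.2844,0.9587)
member 5 (2-4): L=2.2520, (cx,cy)=(1.0000,0.0000)
member 6 (3-4): L=3.8976, (cx,cy)=(0.2943,-0.9557)
solve A·x = −loads:
  F[0-1] = -177.8938 N (compression)
  F[0-2] = -1090.3684 N (compression)
  F[1-2] = +176.6461 N (tension)
  F[1-3] = -113.2975 N (compression)
  F[2-3] = +197.7462 N (tension)
  F[2-4] = +56.9670 N (tension)
  F[3-4] = -193.5783 N (compression)
  Rx@0 = +1142.1400 N
  Ry@0 = +170.1937 N
  Ry@4 = +185.0063 N

176.646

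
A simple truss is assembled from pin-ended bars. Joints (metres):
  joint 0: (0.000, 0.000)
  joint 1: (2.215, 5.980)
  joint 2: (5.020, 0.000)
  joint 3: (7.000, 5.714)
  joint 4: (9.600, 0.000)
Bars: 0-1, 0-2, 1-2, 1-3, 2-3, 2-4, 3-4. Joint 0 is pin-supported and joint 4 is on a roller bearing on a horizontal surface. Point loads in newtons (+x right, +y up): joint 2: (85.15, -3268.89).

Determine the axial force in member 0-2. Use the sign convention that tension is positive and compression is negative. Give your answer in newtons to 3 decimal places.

N=5 nodes, M=7 members, R=3 reactions → 2N=10, M+R=10
member 0 (0-1): L=6.3770, (cx,cy)=(0.3473,0.9377)
member 1 (0-2): L=5.0200, (cx,cy)=(1.0000,0.0000)
member 2 (1-2): L=6.6052, (cx,cy)=(0.4247,-0.9053)
member 3 (1-3): L=4.7924, (cx,cy)=(0.9985,-0.0555)
member 4 (2-3): L=6.0473, (cx,cy)=(0.3274,0.9449)
member 5 (2-4): L=4.5800, (cx,cy)=(1.0000,0.0000)
member 6 (3-4): L=6.2777, (cx,cy)=(0.4142,-0.9102)
solve A·x = −loads:
  F[0-1] = -1663.0773 N (compression)
  F[0-2] = +662.8031 N (tension)
  F[1-2] = +1805.1132 N (tension)
  F[1-3] = -1346.2998 N (compression)
  F[2-3] = +1729.9883 N (tension)
  F[2-4] = +777.7964 N (tension)
  F[3-4] = -1877.9959 N (compression)
  Rx@0 = -85.1500 N
  Ry@0 = +1559.5329 N
  Ry@4 = +1709.3571 N

662.803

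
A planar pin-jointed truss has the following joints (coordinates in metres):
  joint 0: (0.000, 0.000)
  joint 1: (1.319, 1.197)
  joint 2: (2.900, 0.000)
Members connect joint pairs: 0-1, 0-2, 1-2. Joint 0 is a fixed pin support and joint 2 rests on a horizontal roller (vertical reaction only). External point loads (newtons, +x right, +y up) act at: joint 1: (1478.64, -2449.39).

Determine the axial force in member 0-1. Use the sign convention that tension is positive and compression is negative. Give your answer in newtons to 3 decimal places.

-1078.849

N=3 nodes, M=3 members, R=3 reactions → 2N=6, M+R=6
member 0 (0-1): L=1.7812, (cx,cy)=(0.7405,0.6720)
member 1 (0-2): L=2.9000, (cx,cy)=(1.0000,0.0000)
member 2 (1-2): L=1.9830, (cx,cy)=(0.7973,-0.6036)
solve A·x = −loads:
  F[0-1] = -1078.8486 N (compression)
  F[0-2] = +2277.5534 N (tension)
  F[1-2] = -2856.6951 N (compression)
  Rx@0 = -1478.6400 N
  Ry@0 = +725.0185 N
  Ry@2 = +1724.3715 N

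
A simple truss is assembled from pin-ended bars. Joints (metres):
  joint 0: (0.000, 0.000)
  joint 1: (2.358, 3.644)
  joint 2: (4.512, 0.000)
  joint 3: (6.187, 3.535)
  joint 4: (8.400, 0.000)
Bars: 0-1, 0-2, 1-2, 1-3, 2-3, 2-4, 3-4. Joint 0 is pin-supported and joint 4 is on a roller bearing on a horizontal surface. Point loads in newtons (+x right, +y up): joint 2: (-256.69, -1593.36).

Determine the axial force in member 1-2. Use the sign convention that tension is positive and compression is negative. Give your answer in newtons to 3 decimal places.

887.422

N=5 nodes, M=7 members, R=3 reactions → 2N=10, M+R=10
member 0 (0-1): L=4.3404, (cx,cy)=(0.5433,0.8396)
member 1 (0-2): L=4.5120, (cx,cy)=(1.0000,0.0000)
member 2 (1-2): L=4.2330, (cx,cy)=(0.5089,-0.8609)
member 3 (1-3): L=3.8306, (cx,cy)=(0.9996,-0.0285)
member 4 (2-3): L=3.9118, (cx,cy)=(0.4282,0.9037)
member 5 (2-4): L=3.8880, (cx,cy)=(1.0000,0.0000)
member 6 (3-4): L=4.1706, (cx,cy)=(0.5306,-0.8476)
solve A·x = −loads:
  F[0-1] = -878.4363 N (compression)
  F[0-2] = +220.5384 N (tension)
  F[1-2] = +887.4218 N (tension)
  F[1-3] = -929.1752 N (compression)
  F[2-3] = +917.8211 N (tension)
  F[2-4] = +535.7914 N (tension)
  F[3-4] = -1009.7386 N (compression)
  Rx@0 = +256.6900 N
  Ry@0 = +737.4981 N
  Ry@4 = +855.8619 N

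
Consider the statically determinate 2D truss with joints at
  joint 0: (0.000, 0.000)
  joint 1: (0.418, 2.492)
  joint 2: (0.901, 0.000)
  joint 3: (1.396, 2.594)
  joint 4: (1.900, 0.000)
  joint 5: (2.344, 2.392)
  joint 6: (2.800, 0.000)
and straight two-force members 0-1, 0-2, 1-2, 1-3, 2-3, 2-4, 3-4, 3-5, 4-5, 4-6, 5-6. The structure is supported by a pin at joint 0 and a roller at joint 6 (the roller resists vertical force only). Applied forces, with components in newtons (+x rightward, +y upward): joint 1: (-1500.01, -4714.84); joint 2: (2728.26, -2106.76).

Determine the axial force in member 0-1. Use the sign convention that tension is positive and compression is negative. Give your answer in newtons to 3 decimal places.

-6869.471

N=7 nodes, M=11 members, R=3 reactions → 2N=14, M+R=14
member 0 (0-1): L=2.5268, (cx,cy)=(0.1654,0.9862)
member 1 (0-2): L=0.9010, (cx,cy)=(1.0000,0.0000)
member 2 (1-2): L=2.5384, (cx,cy)=(0.1903,-0.9817)
member 3 (1-3): L=0.9833, (cx,cy)=(0.9946,0.1037)
member 4 (2-3): L=2.6408, (cx,cy)=(0.1874,0.9823)
member 5 (2-4): L=0.9990, (cx,cy)=(1.0000,0.0000)
member 6 (3-4): L=2.6425, (cx,cy)=(0.1907,-0.9816)
member 7 (3-5): L=0.9693, (cx,cy)=(0.9780,-0.2084)
member 8 (4-5): L=2.4329, (cx,cy)=(0.1825,0.9832)
member 9 (4-6): L=0.9000, (cx,cy)=(1.0000,0.0000)
member 10 (5-6): L=2.4351, (cx,cy)=(0.1873,-0.9823)
solve A·x = −loads:
  F[0-1] = -6869.4712 N (compression)
  F[0-2] = +2364.6372 N (tension)
  F[1-2] = +2094.6100 N (tension)
  F[1-3] = -35.1273 N (compression)
  F[2-3] = +51.3282 N (tension)
  F[2-4] = +25.3167 N (tension)
  F[3-4] = -43.9745 N (compression)
  F[3-5] = -17.3096 N (compression)
  F[4-5] = +43.9046 N (tension)
  F[4-6] = +8.9169 N (tension)
  F[5-6] = -47.6170 N (compression)
  Rx@0 = -1228.2500 N
  Ry@0 = +6774.8254 N
  Ry@6 = +46.7746 N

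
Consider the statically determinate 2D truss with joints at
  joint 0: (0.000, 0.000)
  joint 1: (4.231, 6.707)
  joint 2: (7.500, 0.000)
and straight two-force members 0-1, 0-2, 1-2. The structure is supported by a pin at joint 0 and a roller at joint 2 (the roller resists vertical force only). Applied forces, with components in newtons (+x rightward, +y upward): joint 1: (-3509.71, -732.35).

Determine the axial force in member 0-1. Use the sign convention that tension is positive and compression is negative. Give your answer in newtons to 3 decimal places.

N=3 nodes, M=3 members, R=3 reactions → 2N=6, M+R=6
member 0 (0-1): L=7.9300, (cx,cy)=(0.5335,0.8458)
member 1 (0-2): L=7.5000, (cx,cy)=(1.0000,0.0000)
member 2 (1-2): L=7.4612, (cx,cy)=(0.4381,-0.8989)
solve A·x = −loads:
  F[0-1] = -4088.3568 N (compression)
  F[0-2] = -1328.3992 N (compression)
  F[1-2] = +3031.9714 N (tension)
  Rx@0 = +3509.7100 N
  Ry@0 = +3457.8236 N
  Ry@2 = -2725.4736 N

-4088.357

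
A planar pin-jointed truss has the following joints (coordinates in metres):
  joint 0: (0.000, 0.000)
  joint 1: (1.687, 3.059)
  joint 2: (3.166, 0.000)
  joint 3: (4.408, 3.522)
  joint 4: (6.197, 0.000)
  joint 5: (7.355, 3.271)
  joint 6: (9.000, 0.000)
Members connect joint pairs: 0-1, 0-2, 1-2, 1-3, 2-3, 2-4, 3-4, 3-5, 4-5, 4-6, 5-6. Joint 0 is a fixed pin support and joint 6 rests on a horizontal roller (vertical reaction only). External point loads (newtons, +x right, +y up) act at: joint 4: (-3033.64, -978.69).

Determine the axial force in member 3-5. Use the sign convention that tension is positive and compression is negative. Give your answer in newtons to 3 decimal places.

-562.594

N=7 nodes, M=11 members, R=3 reactions → 2N=14, M+R=14
member 0 (0-1): L=3.4933, (cx,cy)=(0.4829,0.8757)
member 1 (0-2): L=3.1660, (cx,cy)=(1.0000,0.0000)
member 2 (1-2): L=3.3978, (cx,cy)=(0.4353,-0.9003)
member 3 (1-3): L=2.7601, (cx,cy)=(0.9858,0.1677)
member 4 (2-3): L=3.7346, (cx,cy)=(0.3326,0.9431)
member 5 (2-4): L=3.0310, (cx,cy)=(1.0000,0.0000)
member 6 (3-4): L=3.9503, (cx,cy)=(0.4529,-0.8916)
member 7 (3-5): L=2.9577, (cx,cy)=(0.9964,-0.0849)
member 8 (4-5): L=3.4699, (cx,cy)=(0.3337,0.9427)
member 9 (4-6): L=2.8030, (cx,cy)=(1.0000,0.0000)
member 10 (5-6): L=3.6613, (cx,cy)=(0.4493,-0.8934)
solve A·x = −loads:
  F[0-1] = -348.0868 N (compression)
  F[0-2] = -2865.5425 N (compression)
  F[1-2] = +283.4726 N (tension)
  F[1-3] = -295.6783 N (compression)
  F[2-3] = -270.6119 N (compression)
  F[2-4] = -2652.1546 N (compression)
  F[3-4] = +395.4260 N (tension)
  F[3-5] = -562.5936 N (compression)
  F[4-5] = +664.2176 N (tension)
  F[4-6] = +338.8984 N (tension)
  F[5-6] = -754.3008 N (compression)
  Rx@0 = +3033.6400 N
  Ry@0 = +304.8076 N
  Ry@6 = +673.8824 N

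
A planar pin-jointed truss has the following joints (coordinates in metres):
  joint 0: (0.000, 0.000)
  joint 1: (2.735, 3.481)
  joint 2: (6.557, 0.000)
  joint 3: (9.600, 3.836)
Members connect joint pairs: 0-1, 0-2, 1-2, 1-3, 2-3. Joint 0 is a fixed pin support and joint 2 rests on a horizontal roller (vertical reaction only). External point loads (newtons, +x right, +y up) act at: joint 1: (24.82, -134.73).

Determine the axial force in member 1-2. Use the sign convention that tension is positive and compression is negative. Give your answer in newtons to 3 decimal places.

N=4 nodes, M=5 members, R=3 reactions → 2N=8, M+R=8
member 0 (0-1): L=4.4269, (cx,cy)=(0.6178,0.7863)
member 1 (0-2): L=6.5570, (cx,cy)=(1.0000,0.0000)
member 2 (1-2): L=5.1696, (cx,cy)=(0.7393,-0.6734)
member 3 (1-3): L=6.8742, (cx,cy)=(0.9987,0.0516)
member 4 (2-3): L=4.8964, (cx,cy)=(0.6215,0.7834)
solve A·x = −loads:
  F[0-1] = -83.1157 N (compression)
  F[0-2] = +76.1698 N (tension)
  F[1-2] = -103.0271 N (compression)
  F[1-3] = +0.0000 N (tension)
  F[2-3] = -0.0000 N (compression)
  Rx@0 = -24.8200 N
  Ry@0 = +65.3561 N
  Ry@2 = +69.3739 N

-103.027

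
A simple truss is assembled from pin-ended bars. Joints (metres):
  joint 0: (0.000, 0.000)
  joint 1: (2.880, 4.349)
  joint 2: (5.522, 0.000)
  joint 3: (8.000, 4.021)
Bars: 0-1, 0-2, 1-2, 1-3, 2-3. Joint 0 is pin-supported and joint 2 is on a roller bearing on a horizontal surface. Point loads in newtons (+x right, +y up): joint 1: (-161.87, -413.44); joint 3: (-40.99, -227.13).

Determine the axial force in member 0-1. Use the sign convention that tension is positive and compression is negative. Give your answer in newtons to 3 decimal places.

N=4 nodes, M=5 members, R=3 reactions → 2N=8, M+R=8
member 0 (0-1): L=5.2161, (cx,cy)=(0.5521,0.8338)
member 1 (0-2): L=5.5220, (cx,cy)=(1.0000,0.0000)
member 2 (1-2): L=5.0886, (cx,cy)=(0.5192,-0.8547)
member 3 (1-3): L=5.1305, (cx,cy)=(0.9980,-0.0639)
member 4 (2-3): L=4.7232, (cx,cy)=(0.5246,0.8513)
solve A·x = −loads:
  F[0-1] = -303.7081 N (compression)
  F[0-2] = -35.1732 N (compression)
  F[1-2] = -194.6069 N (compression)
  F[1-3] = +95.4180 N (tension)
  F[2-3] = -259.6307 N (compression)
  Rx@0 = +202.8600 N
  Ry@0 = +253.2187 N
  Ry@2 = +387.3513 N

-303.708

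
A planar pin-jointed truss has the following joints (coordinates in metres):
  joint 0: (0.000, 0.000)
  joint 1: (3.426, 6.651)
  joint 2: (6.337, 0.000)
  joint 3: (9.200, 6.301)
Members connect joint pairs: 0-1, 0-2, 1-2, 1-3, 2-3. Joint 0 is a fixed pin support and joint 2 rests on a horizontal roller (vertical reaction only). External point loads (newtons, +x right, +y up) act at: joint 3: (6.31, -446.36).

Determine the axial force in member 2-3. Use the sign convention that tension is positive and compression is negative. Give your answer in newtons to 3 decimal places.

N=4 nodes, M=5 members, R=3 reactions → 2N=8, M+R=8
member 0 (0-1): L=7.4815, (cx,cy)=(0.4579,0.8890)
member 1 (0-2): L=6.3370, (cx,cy)=(1.0000,0.0000)
member 2 (1-2): L=7.2601, (cx,cy)=(0.4010,-0.9161)
member 3 (1-3): L=5.7846, (cx,cy)=(0.9982,-0.0605)
member 4 (2-3): L=6.9209, (cx,cy)=(0.4137,0.9104)
solve A·x = −loads:
  F[0-1] = +233.9011 N (tension)
  F[0-2] = -100.7998 N (compression)
  F[1-2] = -240.4463 N (compression)
  F[1-3] = +203.8918 N (tension)
  F[2-3] = -476.7257 N (compression)
  Rx@0 = -6.3100 N
  Ry@0 = -207.9356 N
  Ry@2 = +654.2956 N

-476.726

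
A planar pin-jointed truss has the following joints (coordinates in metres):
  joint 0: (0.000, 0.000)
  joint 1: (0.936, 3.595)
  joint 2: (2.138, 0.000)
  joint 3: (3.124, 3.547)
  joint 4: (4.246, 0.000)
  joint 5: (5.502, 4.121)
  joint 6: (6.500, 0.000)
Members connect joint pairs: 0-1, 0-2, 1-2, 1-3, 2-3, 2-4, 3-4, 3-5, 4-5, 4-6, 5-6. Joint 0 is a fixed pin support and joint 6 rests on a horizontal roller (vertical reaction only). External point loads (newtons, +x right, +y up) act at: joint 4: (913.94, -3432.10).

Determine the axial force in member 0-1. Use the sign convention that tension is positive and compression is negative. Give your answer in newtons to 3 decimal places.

N=7 nodes, M=11 members, R=3 reactions → 2N=14, M+R=14
member 0 (0-1): L=3.7149, (cx,cy)=(0.2520,0.9677)
member 1 (0-2): L=2.1380, (cx,cy)=(1.0000,0.0000)
member 2 (1-2): L=3.7906, (cx,cy)=(0.3171,-0.9484)
member 3 (1-3): L=2.1885, (cx,cy)=(0.9998,-0.0219)
member 4 (2-3): L=3.6815, (cx,cy)=(0.2678,0.9635)
member 5 (2-4): L=2.1080, (cx,cy)=(1.0000,0.0000)
member 6 (3-4): L=3.7202, (cx,cy)=(0.3016,-0.9534)
member 7 (3-5): L=2.4463, (cx,cy)=(0.9721,0.2346)
member 8 (4-5): L=4.3082, (cx,cy)=(0.2915,0.9566)
member 9 (4-6): L=2.2540, (cx,cy)=(1.0000,0.0000)
member 10 (5-6): L=4.2401, (cx,cy)=(0.2354,-0.9719)
solve A·x = −loads:
  F[0-1] = -1229.8242 N (compression)
  F[0-2] = +1223.8085 N (tension)
  F[1-2] = +1271.4026 N (tension)
  F[1-3] = -713.1996 N (compression)
  F[2-3] = -1251.5100 N (compression)
  F[2-4] = +1962.1549 N (tension)
  F[3-4] = +913.1722 N (tension)
  F[3-5] = -1361.6365 N (compression)
  F[4-5] = +2677.7749 N (tension)
  F[4-6] = +542.9433 N (tension)
  F[5-6] = -2306.7601 N (compression)
  Rx@0 = -913.9400 N
  Ry@0 = +1190.1467 N
  Ry@6 = +2241.9533 N

-1229.824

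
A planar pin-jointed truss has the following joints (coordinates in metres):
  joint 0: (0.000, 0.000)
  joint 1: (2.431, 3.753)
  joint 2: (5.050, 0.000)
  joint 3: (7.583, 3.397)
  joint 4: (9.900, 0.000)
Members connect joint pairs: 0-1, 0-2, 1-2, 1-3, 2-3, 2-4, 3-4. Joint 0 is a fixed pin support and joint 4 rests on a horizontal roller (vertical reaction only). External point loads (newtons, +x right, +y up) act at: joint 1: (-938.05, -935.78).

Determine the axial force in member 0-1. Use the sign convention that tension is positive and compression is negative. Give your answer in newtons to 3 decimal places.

N=5 nodes, M=7 members, R=3 reactions → 2N=10, M+R=10
member 0 (0-1): L=4.4716, (cx,cy)=(0.5437,0.8393)
member 1 (0-2): L=5.0500, (cx,cy)=(1.0000,0.0000)
member 2 (1-2): L=4.5765, (cx,cy)=(0.5723,-0.8201)
member 3 (1-3): L=5.1643, (cx,cy)=(0.9976,-0.0689)
member 4 (2-3): L=4.2374, (cx,cy)=(0.5978,0.8017)
member 5 (2-4): L=4.8500, (cx,cy)=(1.0000,0.0000)
member 6 (3-4): L=4.1119, (cx,cy)=(0.5635,-0.8261)
solve A·x = −loads:
  F[0-1] = -1264.8547 N (compression)
  F[0-2] = -250.4001 N (compression)
  F[1-2] = +139.0329 N (tension)
  F[1-3] = +171.2426 N (tension)
  F[2-3] = -142.2231 N (compression)
  F[2-4] = -85.8185 N (compression)
  F[3-4] = +152.3009 N (tension)
  Rx@0 = +938.0500 N
  Ry@0 = +1061.6002 N
  Ry@4 = -125.8202 N

-1264.855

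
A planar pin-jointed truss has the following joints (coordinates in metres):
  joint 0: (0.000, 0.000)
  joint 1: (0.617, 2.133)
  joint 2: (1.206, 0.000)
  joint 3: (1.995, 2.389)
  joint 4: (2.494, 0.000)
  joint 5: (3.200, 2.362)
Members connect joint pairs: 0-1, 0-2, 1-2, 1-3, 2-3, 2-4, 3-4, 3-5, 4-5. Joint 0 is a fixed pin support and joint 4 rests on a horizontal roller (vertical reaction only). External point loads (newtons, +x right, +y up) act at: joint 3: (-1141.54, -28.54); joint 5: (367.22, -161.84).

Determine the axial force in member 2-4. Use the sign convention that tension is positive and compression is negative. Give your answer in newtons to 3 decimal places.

N=6 nodes, M=9 members, R=3 reactions → 2N=12, M+R=12
member 0 (0-1): L=2.2204, (cx,cy)=(0.2779,0.9606)
member 1 (0-2): L=1.2060, (cx,cy)=(1.0000,0.0000)
member 2 (1-2): L=2.2128, (cx,cy)=(0.2662,-0.9639)
member 3 (1-3): L=1.4016, (cx,cy)=(0.9832,0.1827)
member 4 (2-3): L=2.5159, (cx,cy)=(0.3136,0.9496)
member 5 (2-4): L=1.2880, (cx,cy)=(1.0000,0.0000)
member 6 (3-4): L=2.4406, (cx,cy)=(0.2045,-0.9789)
member 7 (3-5): L=1.2053, (cx,cy)=(0.9997,-0.0224)
member 8 (4-5): L=2.4653, (cx,cy)=(0.2864,0.9581)
solve A·x = −loads:
  F[0-1] = -734.5194 N (compression)
  F[0-2] = -570.2175 N (compression)
  F[1-2] = +658.8636 N (tension)
  F[1-3] = -385.9685 N (compression)
  F[2-3] = -668.8349 N (compression)
  F[2-4] = -185.0956 N (compression)
  F[3-4] = +682.2145 N (tension)
  F[3-5] = +412.9326 N (tension)
  F[4-5] = -159.2603 N (compression)
  Rx@0 = +774.3200 N
  Ry@0 = +705.5926 N
  Ry@4 = -515.2126 N

-185.096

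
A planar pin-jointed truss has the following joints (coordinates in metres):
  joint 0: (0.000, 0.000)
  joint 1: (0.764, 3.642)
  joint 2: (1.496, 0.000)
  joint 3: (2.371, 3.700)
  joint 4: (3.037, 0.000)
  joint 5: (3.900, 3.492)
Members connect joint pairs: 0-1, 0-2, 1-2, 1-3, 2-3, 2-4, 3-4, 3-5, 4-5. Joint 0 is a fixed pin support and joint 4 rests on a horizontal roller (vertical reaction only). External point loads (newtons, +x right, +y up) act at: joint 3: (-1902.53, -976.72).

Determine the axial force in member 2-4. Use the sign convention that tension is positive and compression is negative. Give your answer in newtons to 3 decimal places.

N=6 nodes, M=9 members, R=3 reactions → 2N=12, M+R=12
member 0 (0-1): L=3.7213, (cx,cy)=(0.2053,0.9787)
member 1 (0-2): L=1.4960, (cx,cy)=(1.0000,0.0000)
member 2 (1-2): L=3.7148, (cx,cy)=(0.1970,-0.9804)
member 3 (1-3): L=1.6080, (cx,cy)=(0.9993,0.0361)
member 4 (2-3): L=3.8021, (cx,cy)=(0.2301,0.9732)
member 5 (2-4): L=1.5410, (cx,cy)=(1.0000,0.0000)
member 6 (3-4): L=3.7595, (cx,cy)=(0.1772,-0.9842)
member 7 (3-5): L=1.5431, (cx,cy)=(0.9909,-0.1348)
member 8 (4-5): L=3.5971, (cx,cy)=(0.2399,0.9708)
solve A·x = −loads:
  F[0-1] = -2587.1692 N (compression)
  F[0-2] = -1371.3682 N (compression)
  F[1-2] = +2544.6800 N (tension)
  F[1-3] = -1033.2579 N (compression)
  F[2-3] = -2563.6012 N (compression)
  F[2-4] = -279.9606 N (compression)
  F[3-4] = +1580.3324 N (tension)
  F[3-5] = -0.0000 N (compression)
  F[4-5] = +0.0000 N (tension)
  Rx@0 = +1902.5300 N
  Ry@0 = +2532.0568 N
  Ry@4 = -1555.3368 N

-279.961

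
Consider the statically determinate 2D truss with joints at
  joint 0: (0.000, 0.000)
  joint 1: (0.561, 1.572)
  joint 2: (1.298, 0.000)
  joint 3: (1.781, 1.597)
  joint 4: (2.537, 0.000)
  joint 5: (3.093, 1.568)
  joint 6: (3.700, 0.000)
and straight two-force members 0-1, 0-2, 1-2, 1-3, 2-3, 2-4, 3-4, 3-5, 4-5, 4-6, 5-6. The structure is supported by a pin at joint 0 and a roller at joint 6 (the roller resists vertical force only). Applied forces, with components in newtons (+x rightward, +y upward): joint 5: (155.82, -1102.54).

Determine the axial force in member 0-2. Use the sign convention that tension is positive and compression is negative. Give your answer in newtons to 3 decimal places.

196.804

N=7 nodes, M=11 members, R=3 reactions → 2N=14, M+R=14
member 0 (0-1): L=1.6691, (cx,cy)=(0.3361,0.9418)
member 1 (0-2): L=1.2980, (cx,cy)=(1.0000,0.0000)
member 2 (1-2): L=1.7362, (cx,cy)=(0.4245,-0.9054)
member 3 (1-3): L=1.2203, (cx,cy)=(0.9998,0.0205)
member 4 (2-3): L=1.6684, (cx,cy)=(0.2895,0.9572)
member 5 (2-4): L=1.2390, (cx,cy)=(1.0000,0.0000)
member 6 (3-4): L=1.7669, (cx,cy)=(0.4279,-0.9038)
member 7 (3-5): L=1.3123, (cx,cy)=(0.9998,-0.0221)
member 8 (4-5): L=1.6637, (cx,cy)=(0.3342,0.9425)
member 9 (4-6): L=1.1630, (cx,cy)=(1.0000,0.0000)
member 10 (5-6): L=1.6814, (cx,cy)=(0.3610,-0.9326)
solve A·x = −loads:
  F[0-1] = -121.9360 N (compression)
  F[0-2] = +196.8038 N (tension)
  F[1-2] = +124.7113 N (tension)
  F[1-3] = -93.9425 N (compression)
  F[2-3] = -117.9689 N (compression)
  F[2-4] = +283.8938 N (tension)
  F[3-4] = +131.5688 N (tension)
  F[3-5] = -184.4129 N (compression)
  F[4-5] = -126.1721 N (compression)
  F[4-6] = +382.3550 N (tension)
  F[5-6] = -1059.1234 N (compression)
  Rx@0 = -155.8200 N
  Ry@0 = +114.8422 N
  Ry@6 = +987.6978 N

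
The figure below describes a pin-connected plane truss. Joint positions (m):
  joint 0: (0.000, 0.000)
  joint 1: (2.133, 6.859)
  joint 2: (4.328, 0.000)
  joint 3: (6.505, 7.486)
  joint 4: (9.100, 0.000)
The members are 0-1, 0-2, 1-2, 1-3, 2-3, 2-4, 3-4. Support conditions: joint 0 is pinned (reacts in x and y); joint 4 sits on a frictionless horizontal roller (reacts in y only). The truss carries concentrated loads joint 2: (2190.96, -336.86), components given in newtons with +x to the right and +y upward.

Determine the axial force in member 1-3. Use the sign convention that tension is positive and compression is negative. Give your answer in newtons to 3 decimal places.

-107.663

N=5 nodes, M=7 members, R=3 reactions → 2N=10, M+R=10
member 0 (0-1): L=7.1830, (cx,cy)=(0.2970,0.9549)
member 1 (0-2): L=4.3280, (cx,cy)=(1.0000,0.0000)
member 2 (1-2): L=7.2017, (cx,cy)=(0.3048,-0.9524)
member 3 (1-3): L=4.4167, (cx,cy)=(0.9899,0.1420)
member 4 (2-3): L=7.7961, (cx,cy)=(0.2792,0.9602)
member 5 (2-4): L=4.7720, (cx,cy)=(1.0000,0.0000)
member 6 (3-4): L=7.9230, (cx,cy)=(0.3275,-0.9448)
solve A·x = −loads:
  F[0-1] = -184.9924 N (compression)
  F[0-2] = +2245.8937 N (tension)
  F[1-2] = +169.4254 N (tension)
  F[1-3] = -107.6633 N (compression)
  F[2-3] = +182.7663 N (tension)
  F[2-4] = +55.5371 N (tension)
  F[3-4] = -169.5650 N (compression)
  Rx@0 = -2190.9600 N
  Ry@0 = +176.6479 N
  Ry@4 = +160.2121 N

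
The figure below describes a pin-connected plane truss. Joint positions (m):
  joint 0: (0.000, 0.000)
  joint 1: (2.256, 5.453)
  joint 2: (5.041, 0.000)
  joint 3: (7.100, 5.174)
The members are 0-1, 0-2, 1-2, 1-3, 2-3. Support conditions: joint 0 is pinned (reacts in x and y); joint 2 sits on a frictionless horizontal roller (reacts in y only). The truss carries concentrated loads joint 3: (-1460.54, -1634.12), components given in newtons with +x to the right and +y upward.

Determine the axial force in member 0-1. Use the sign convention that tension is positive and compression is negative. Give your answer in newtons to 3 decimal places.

N=4 nodes, M=5 members, R=3 reactions → 2N=8, M+R=8
member 0 (0-1): L=5.9012, (cx,cy)=(0.3823,0.9240)
member 1 (0-2): L=5.0410, (cx,cy)=(1.0000,0.0000)
member 2 (1-2): L=6.1230, (cx,cy)=(0.4548,-0.8906)
member 3 (1-3): L=4.8520, (cx,cy)=(0.9983,-0.0575)
member 4 (2-3): L=5.5686, (cx,cy)=(0.3697,0.9291)
solve A·x = −loads:
  F[0-1] = -899.9778 N (compression)
  F[0-2] = -1116.4858 N (compression)
  F[1-2] = +985.0273 N (tension)
  F[1-3] = -793.3974 N (compression)
  F[2-3] = -1807.8620 N (compression)
  Rx@0 = +1460.5400 N
  Ry@0 = +831.6169 N
  Ry@2 = +802.5031 N

-899.978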